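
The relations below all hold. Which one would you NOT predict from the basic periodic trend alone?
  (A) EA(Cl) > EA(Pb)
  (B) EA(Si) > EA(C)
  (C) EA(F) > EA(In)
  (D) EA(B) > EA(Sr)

(B)

The general trend: electron affinity increases across a period and decreases down a group.
(A) Cl (period 3, group 17) vs Pb (period 6, group 14): the stated order agrees with the simple trend.
(B) Si (period 3, group 14) vs C (period 2, group 14): the stated order contradicts the simple trend.
(C) F (period 2, group 17) vs In (period 5, group 13): the stated order agrees with the simple trend.
(D) B (period 2, group 13) vs Sr (period 5, group 2): the stated order agrees with the simple trend.
The exception is (B): Si's larger, more diffuse 3p orbitals accept an added electron slightly more readily than C's compact 2p.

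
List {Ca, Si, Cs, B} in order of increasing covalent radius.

Across a period the added protons contract the valence shell; down a group each new principal shell makes the atom larger.
These span different periods and groups, so the two trends combine.
Si > B: the two effects oppose for this pair; the down-group effect wins (116 vs 85 pm).
Ca > Si: relative to Si, both the across-period and down-group shifts push Ca's atomic radius up.
Cs > Ca: relative to Ca, both the across-period and down-group shifts push Cs's atomic radius up.
For reference (pm): B 85, Si 116, Ca 171, Cs 232.
So from smallest to largest: B < Si < Ca < Cs.

B, Si, Ca, Cs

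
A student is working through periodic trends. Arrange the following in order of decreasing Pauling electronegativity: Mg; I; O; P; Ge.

O, I, P, Ge, Mg

Electronegativity increases across a period and decreases down a group, tracking effective nuclear charge and atomic size.
Here both period and group differ, so the two effects have to be weighed against each other.
Ge > Mg: the two effects oppose for this pair; the across-period effect wins (2.01 vs 1.31).
P > Ge: both effects reinforce here, so P is clearly the higher of the two.
I > P: the two effects oppose for this pair; the across-period effect wins (2.66 vs 2.19).
O > I: period and group pull opposite ways; the down-group shift dominates (3.44 vs 2.66).
Approximate values (Pauling): O 3.44, Mg 1.31, P 2.19, Ge 2.01, I 2.66.
So from highest to lowest: O > I > P > Ge > Mg.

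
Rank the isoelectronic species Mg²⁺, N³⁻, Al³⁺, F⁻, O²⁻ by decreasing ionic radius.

N³⁻ > O²⁻ > F⁻ > Mg²⁺ > Al³⁺

All of these have 10 electrons, so size is governed by nuclear charge alone: the more protons, the stronger the pull on the same electron cloud, and the smaller the ion.
Nuclear charges: Al³⁺ (Z=13), Mg²⁺ (Z=12), F⁻ (Z=9), O²⁻ (Z=8), N³⁻ (Z=7).
Largest to smallest: N³⁻ > O²⁻ > F⁻ > Mg²⁺ > Al³⁺.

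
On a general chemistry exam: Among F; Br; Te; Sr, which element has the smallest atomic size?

F

F is in period 2, group 17; Br is in period 4, group 17; Sr is in period 5, group 2; Te is in period 5, group 16.
Across a period the added protons contract the valence shell; down a group each new principal shell makes the atom larger.
Neither a single period nor a single group — weigh both effects.
Br > F: they share group 17; the group trend gives Br the larger value.
Te > Br: relative to Br, both the across-period and down-group shifts push Te's atomic radius up.
Sr > Te: Sr lies to the left of Te in period 5, so the across-period effect alone puts Sr larger.
For reference (pm): F 64, Br 114, Sr 185, Te 136.
The smallest atomic size among these belongs to F.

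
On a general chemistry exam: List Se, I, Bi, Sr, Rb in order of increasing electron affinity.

Sr < Rb < Bi < Se < I

Atoms with high Z_eff and room in the valence shell (especially the halogens) have the most exothermic electron affinities.
Neither a single period nor a single group — weigh both effects.
Rb > Sr: this pair runs against the simple trend — see the exception note.
Bi > Rb: the two effects oppose for this pair; the across-period effect wins (91 vs 47 kJ/mol).
Se > Bi: both effects reinforce here, so Se is clearly the higher of the two.
I > Se: period and group pull opposite ways; the across-period shift dominates (295 vs 195 kJ/mol).
Note the exception: Rb has a higher electron affinity than Sr, contrary to the simple trend — adding an electron to Sr (ns²) has to open a new, higher-energy np subshell, which is unfavourable.
Approximate values (kJ/mol): Se 195, Rb 47, Sr 5, I 295, Bi 91.
So from lowest to highest: Sr < Rb < Bi < Se < I.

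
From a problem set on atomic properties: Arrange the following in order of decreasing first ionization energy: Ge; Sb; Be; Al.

Be is in period 2, group 2; Al is in period 3, group 13; Ge is in period 4, group 14; Sb is in period 5, group 15.
Across a period the outer electron is held more tightly (higher IE₁); down a group it sits in a higher shell, more shielded, and comes off more easily.
A diagonal step moves right (one effect) and down (the opposite effect) at once.
Ge > Al: period and group pull opposite ways; the across-period shift dominates (762 vs 578 kJ/mol).
Sb > Ge: period and group pull opposite ways; the across-period shift dominates (831 vs 762 kJ/mol).
Be > Sb: period and group pull opposite ways; the down-group shift dominates (900 vs 831 kJ/mol).
Approximate values (kJ/mol): Be 900, Al 578, Ge 762, Sb 831.
So from highest to lowest: Be > Sb > Ge > Al.

Be > Sb > Ge > Al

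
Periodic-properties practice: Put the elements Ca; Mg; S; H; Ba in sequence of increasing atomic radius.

Atomic radius shrinks across a period as nuclear charge pulls the same shell inward, and grows down a group as new shells are added.
Neither a single period nor a single group — weigh both effects.
S > H: the two effects oppose for this pair; the down-group effect wins (103 vs 32 pm).
Mg > S: Mg lies to the left of S in period 3, so the across-period effect alone puts Mg larger.
Ca > Mg: Ca sits below Mg in group 2, so the down-group effect alone puts Ca larger.
Ba > Ca: Ba sits below Ca in group 2, so the down-group effect alone puts Ba larger.
Tabulated atomic radius (pm): H 32, Mg 139, S 103, Ca 171, Ba 196.
So from smallest to largest: H < S < Mg < Ca < Ba.

H, S, Mg, Ca, Ba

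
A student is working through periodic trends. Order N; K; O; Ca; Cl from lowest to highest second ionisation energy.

Ca, Cl, N, K, O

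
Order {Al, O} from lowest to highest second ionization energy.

After 1 electron has been removed, what remains? Al⁺ still has 2 valence electrons; O⁺ still has 5 valence electrons.
All are still removing valence electrons, so compare the +1 ions as you would atoms: IE_2 generally rises across a period (higher Z_eff) and falls down a group (larger shell), subject to the usual subshell exceptions.
Valence configurations: Al⁺ [Ne]3s², O⁺ [He]2s²2p³.
The numbers (kJ/mol): Al 1817, O 3388.
Putting it together, IE_2: Al < O.

Al < O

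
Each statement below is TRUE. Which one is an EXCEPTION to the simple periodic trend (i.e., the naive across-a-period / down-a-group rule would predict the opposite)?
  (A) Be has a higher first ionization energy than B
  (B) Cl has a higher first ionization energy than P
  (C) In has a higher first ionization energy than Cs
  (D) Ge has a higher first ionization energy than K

The general trend: first ionization energy increases across a period and decreases down a group.
(A) Be (period 2, group 2) vs B (period 2, group 13): the stated order contradicts the simple trend.
(B) Cl (period 3, group 17) vs P (period 3, group 15): the stated order agrees with the simple trend.
(C) In (period 5, group 13) vs Cs (period 6, group 1): the stated order agrees with the simple trend.
(D) Ge (period 4, group 14) vs K (period 4, group 1): the stated order agrees with the simple trend.
The exception is (A): removing B's lone 2p electron is easier than breaking Be's filled 2s².

(A)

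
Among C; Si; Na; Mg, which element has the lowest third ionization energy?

Si

After 2 electrons have been removed, what remains? C²⁺ still has 2 valence electrons; Si²⁺ still has 2 valence electrons; Na²⁺ is already 1 electron into the core; Mg²⁺ is the bare [Ne] core.
Core electrons are held far more tightly than valence electrons, so Na and Mg top the IE_3 order.
Valence configurations: C²⁺ [He]2s², Si²⁺ [Ne]3s².
The numbers (kJ/mol): C 4620, Si 3232, Na 6910, Mg 7733.
Overall IE_3 order: Si < C < Na < Mg.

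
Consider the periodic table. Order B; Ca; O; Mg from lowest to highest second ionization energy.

The second ionization energy removes an electron from the +1 ion. For each element: B⁺ still has 2 valence electrons; Ca⁺ still has 1 valence electron; O⁺ still has 5 valence electrons; Mg⁺ still has 1 valence electron.
All are still removing valence electrons, so compare the +1 ions as you would atoms: IE_2 generally rises across a period (higher Z_eff) and falls down a group (larger shell), subject to the usual subshell exceptions.
Valence configurations: B⁺ [He]2s², Ca⁺ [Ar]4s¹, O⁺ [He]2s²2p³, Mg⁺ [Ne]3s¹.
Approximate IE_2 values (kJ/mol): B 2427, Ca 1145, O 3388, Mg 1451.
So the second ionization energies run Ca < Mg < B < O.

Ca < Mg < B < O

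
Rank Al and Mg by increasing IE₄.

Mg, Al

The fourth ionization energy removes an electron from the +3 ion. For each element: Al³⁺ is the bare [Ne] core; Mg³⁺ is already 1 electron into the core.
All of these are removing an electron from a noble-gas core or deeper; the smaller core (lower principal quantum number) is held far more tightly, and within a period the higher nuclear charge binds the same core more tightly.
Tabulated IE_4 (kJ/mol): Al 11577, Mg 10543.
Hence IE_4: Mg < Al.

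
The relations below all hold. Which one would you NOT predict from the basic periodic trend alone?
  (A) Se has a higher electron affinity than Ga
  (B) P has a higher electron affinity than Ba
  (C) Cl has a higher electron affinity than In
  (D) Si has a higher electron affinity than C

(D)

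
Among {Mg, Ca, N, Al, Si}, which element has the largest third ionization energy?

Mg

IE_3 is the cost of taking one more electron from the +2 cation: Mg²⁺ is the bare [Ne] core; Ca²⁺ is the bare [Ar] core; N²⁺ still has 3 valence electrons; Al²⁺ still has 1 valence electron; Si²⁺ still has 2 valence electrons.
Core electrons are held far more tightly than valence electrons, so Ca and Mg top the IE_3 order.
Valence configurations: N²⁺ [He]2s²2p¹, Al²⁺ [Ne]3s¹, Si²⁺ [Ne]3s².
Approximate IE_3 values (kJ/mol): Mg 7733, Ca 4912, N 4578, Al 2745, Si 3232.
Putting it together, IE_3: Al < Si < N < Ca < Mg.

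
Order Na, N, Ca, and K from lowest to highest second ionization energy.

Ca, N, K, Na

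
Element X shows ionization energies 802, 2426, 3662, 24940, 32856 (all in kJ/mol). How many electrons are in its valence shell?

Look for the largest jump between consecutive ionization energies: IE4/IE3 ≈ 6.8, far larger than any earlier ratio.
That jump marks the point where a core electron is being removed. So the atom has 3 valence electrons.

3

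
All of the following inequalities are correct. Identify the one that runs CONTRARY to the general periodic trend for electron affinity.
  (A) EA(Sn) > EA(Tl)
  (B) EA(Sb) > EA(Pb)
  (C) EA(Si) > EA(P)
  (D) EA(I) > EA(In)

(C)

The general trend: electron affinity increases across a period and decreases down a group.
(A) Sn (period 5, group 14) vs Tl (period 6, group 13): the stated order agrees with the simple trend.
(B) Sb (period 5, group 15) vs Pb (period 6, group 14): the stated order agrees with the simple trend.
(C) Si (period 3, group 14) vs P (period 3, group 15): the stated order contradicts the simple trend.
(D) I (period 5, group 17) vs In (period 5, group 13): the stated order agrees with the simple trend.
The exception is (C): adding an electron to P's half-filled 3p³ is unfavourable, so Si (3p²) has the more exothermic EA.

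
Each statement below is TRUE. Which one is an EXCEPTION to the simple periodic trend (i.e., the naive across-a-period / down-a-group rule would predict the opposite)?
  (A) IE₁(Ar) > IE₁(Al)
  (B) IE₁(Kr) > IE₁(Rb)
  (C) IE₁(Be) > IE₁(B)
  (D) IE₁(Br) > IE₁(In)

The general trend: IE₁ increases across a period and decreases down a group.
(A) Ar (period 3, group 18) vs Al (period 3, group 13): the stated order agrees with the simple trend.
(B) Kr (period 4, group 18) vs Rb (period 5, group 1): the stated order agrees with the simple trend.
(C) Be (period 2, group 2) vs B (period 2, group 13): the stated order contradicts the simple trend.
(D) Br (period 4, group 17) vs In (period 5, group 13): the stated order agrees with the simple trend.
The exception is (C): removing B's lone 2p electron is easier than breaking Be's filled 2s².

(C)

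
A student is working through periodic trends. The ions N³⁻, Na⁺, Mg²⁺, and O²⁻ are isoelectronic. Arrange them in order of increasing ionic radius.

All of these have 10 electrons, so size is governed by nuclear charge alone: the more protons, the stronger the pull on the same electron cloud, and the smaller the ion.
Nuclear charges: Mg²⁺ (Z=12), Na⁺ (Z=11), O²⁻ (Z=8), N³⁻ (Z=7).
Smallest to largest: Mg²⁺ < Na⁺ < O²⁻ < N³⁻.

Mg²⁺ < Na⁺ < O²⁻ < N³⁻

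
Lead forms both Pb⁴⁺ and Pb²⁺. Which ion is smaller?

Both ions have Z = 82 protons, but Pb⁴⁺ has lost more electrons, so its remaining electrons feel a larger effective nuclear charge per electron and are pulled in more tightly.
Higher positive charge → smaller ion, so Pb²⁺ > Pb⁴⁺.

Pb⁴⁺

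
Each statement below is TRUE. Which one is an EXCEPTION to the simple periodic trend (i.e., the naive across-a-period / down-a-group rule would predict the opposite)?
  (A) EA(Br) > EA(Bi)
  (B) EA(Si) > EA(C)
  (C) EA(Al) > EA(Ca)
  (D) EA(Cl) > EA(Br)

(B)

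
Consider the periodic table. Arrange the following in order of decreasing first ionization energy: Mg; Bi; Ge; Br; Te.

Br > Te > Ge > Mg > Bi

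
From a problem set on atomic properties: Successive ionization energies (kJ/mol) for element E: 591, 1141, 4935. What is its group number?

Group 2

Look for the largest jump between consecutive ionization energies: IE3/IE2 ≈ 4.3, far larger than any earlier ratio.
That jump marks the point where a core electron is being removed. So the atom has 2 valence electrons.
A main-group element with 2 valence electrons is in group 2.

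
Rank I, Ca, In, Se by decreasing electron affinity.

Ca is in period 4, group 2; Se is in period 4, group 16; In is in period 5, group 13; I is in period 5, group 17.
Electron affinity generally becomes more exothermic across a period toward the halogens and less exothermic down a group.
These span different periods and groups, so the two trends combine.
In > Ca: period and group pull opposite ways; the across-period shift dominates (29 vs 2 kJ/mol).
Se > In: relative to In, both the across-period and down-group shifts push Se's electron affinity up.
I > Se: period and group pull opposite ways; the across-period shift dominates (295 vs 195 kJ/mol).
Approximate values (kJ/mol): Ca 2, Se 195, In 29, I 295.
So from highest to lowest: I > Se > In > Ca.

I, Se, In, Ca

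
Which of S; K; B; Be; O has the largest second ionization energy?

O

The second ionization energy removes an electron from the +1 ion. For each element: S⁺ still has 5 valence electrons; K⁺ is the bare [Ar] core; B⁺ still has 2 valence electrons; Be⁺ still has 1 valence electron; O⁺ still has 5 valence electrons.
Usually core removal costs more than valence removal, but here the competition is close: a tightly held n=2 valence electron can cost more to remove than an n=3 core electron, so the actual values have to decide it.
Valence configurations: S⁺ [Ne]3s²3p³, B⁺ [He]2s², Be⁺ [He]2s¹, O⁺ [He]2s²2p³.
Approximate IE_2 values (kJ/mol): S 2252, K 3052, B 2427, Be 1757, O 3388.
Overall IE_2 order: Be < S < B < K < O.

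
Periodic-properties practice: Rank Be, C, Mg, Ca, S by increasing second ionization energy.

After 1 electron has been removed, what remains? Be⁺ still has 1 valence electron; C⁺ still has 3 valence electrons; Mg⁺ still has 1 valence electron; Ca⁺ still has 1 valence electron; S⁺ still has 5 valence electrons.
All are still removing valence electrons, so compare the +1 ions as you would atoms: IE_2 generally rises across a period (higher Z_eff) and falls down a group (larger shell), subject to the usual subshell exceptions.
Valence configurations: Be⁺ [He]2s¹, C⁺ [He]2s²2p¹, Mg⁺ [Ne]3s¹, Ca⁺ [Ar]4s¹, S⁺ [Ne]3s²3p³.
Tabulated IE_2 (kJ/mol): Be 1757, C 2353, Mg 1451, Ca 1145, S 2252.
Overall IE_2 order: Ca < Mg < Be < S < C.

Ca < Mg < Be < S < C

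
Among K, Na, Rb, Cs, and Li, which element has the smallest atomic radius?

Across a period the added protons contract the valence shell; down a group each new principal shell makes the atom larger.
All are in group 1, so atomic radius increases down the group.
The smallest atomic radius among these belongs to Li.

Li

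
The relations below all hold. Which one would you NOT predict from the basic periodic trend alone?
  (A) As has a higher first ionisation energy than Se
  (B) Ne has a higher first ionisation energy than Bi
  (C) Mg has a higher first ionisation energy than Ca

(A)

The general trend: first ionisation energy increases across a period and decreases down a group.
(A) As (period 4, group 15) vs Se (period 4, group 16): the stated order contradicts the simple trend.
(B) Ne (period 2, group 18) vs Bi (period 6, group 15): the stated order agrees with the simple trend.
(C) Mg (period 3, group 2) vs Ca (period 4, group 2): the stated order agrees with the simple trend.
The exception is (A): Se (4p⁴) ionizes more easily than half-filled As (4p³).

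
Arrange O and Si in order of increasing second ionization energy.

The second ionization energy removes an electron from the +1 ion. For each element: O⁺ still has 5 valence electrons; Si⁺ still has 3 valence electrons.
All are still removing valence electrons, so compare the +1 ions as you would atoms: IE_2 generally rises across a period (higher Z_eff) and falls down a group (larger shell), subject to the usual subshell exceptions.
Valence configurations: O⁺ [He]2s²2p³, Si⁺ [Ne]3s²3p¹.
Tabulated IE_2 (kJ/mol): O 3388, Si 1577.
So the second ionization energies run Si < O.

Si < O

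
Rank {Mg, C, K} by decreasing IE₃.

After 2 electrons have been removed, what remains? Mg²⁺ is the bare [Ne] core; C²⁺ still has 2 valence electrons; K²⁺ is already 1 electron into the core.
Usually core removal costs more than valence removal, but here the competition is close: a tightly held n=2 valence electron can cost more to remove than an n=3 core electron, so the actual values have to decide it.
Tabulated IE_3 (kJ/mol): Mg 7733, C 4620, K 4420.
So the third ionization energies run K < C < Mg.

Mg > C > K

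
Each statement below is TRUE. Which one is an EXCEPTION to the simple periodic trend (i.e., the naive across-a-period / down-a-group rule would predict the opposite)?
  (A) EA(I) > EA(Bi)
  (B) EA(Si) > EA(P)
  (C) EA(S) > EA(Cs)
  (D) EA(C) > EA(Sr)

The general trend: electron affinity increases across a period and decreases down a group.
(A) I (period 5, group 17) vs Bi (period 6, group 15): the stated order agrees with the simple trend.
(B) Si (period 3, group 14) vs P (period 3, group 15): the stated order contradicts the simple trend.
(C) S (period 3, group 16) vs Cs (period 6, group 1): the stated order agrees with the simple trend.
(D) C (period 2, group 14) vs Sr (period 5, group 2): the stated order agrees with the simple trend.
The exception is (B): adding an electron to P's half-filled 3p³ is unfavourable, so Si (3p²) has the more exothermic EA.

(B)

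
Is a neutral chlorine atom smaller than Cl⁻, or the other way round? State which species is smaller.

Forming Cl⁻ adds 1 electron to Cl. More electron–electron repulsion in the same shell, with unchanged nuclear charge, lets the cloud expand.
An anion is larger than its parent atom: Cl⁻ > Cl.

Cl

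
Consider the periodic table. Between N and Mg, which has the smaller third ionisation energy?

Consider each +2 ion: N²⁺ still has 3 valence electrons; Mg²⁺ is the bare [Ne] core.
Pulling an electron out of a noble-gas core costs far more than removing a remaining valence electron, so Mg sits at the high end of IE_3.
Approximate IE_3 values (kJ/mol): N 4578, Mg 7733.
So the third ionization energies run N < Mg.

N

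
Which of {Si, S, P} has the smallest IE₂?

The second ionization energy removes an electron from the +1 ion. For each element: Si⁺ still has 3 valence electrons; S⁺ still has 5 valence electrons; P⁺ still has 4 valence electrons.
All are still removing valence electrons, so compare the +1 ions as you would atoms: IE_2 generally rises across a period (higher Z_eff) and falls down a group (larger shell), subject to the usual subshell exceptions.
Valence configurations: Si⁺ [Ne]3s²3p¹, S⁺ [Ne]3s²3p³, P⁺ [Ne]3s²3p².
Tabulated IE_2 (kJ/mol): Si 1577, S 2252, P 1907.
So the second ionization energies run Si < P < S.

Si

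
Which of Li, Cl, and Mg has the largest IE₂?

The second ionization energy removes an electron from the +1 ion. For each element: Li⁺ is the bare [He] core; Cl⁺ still has 6 valence electrons; Mg⁺ still has 1 valence electron.
Breaking into a closed-shell core is much more expensive than removing a leftover valence electron — Li has the largest IE_2 here.
Valence configurations: Cl⁺ [Ne]3s²3p⁴, Mg⁺ [Ne]3s¹.
The numbers (kJ/mol): Li 7298, Cl 2298, Mg 1451.
Hence IE_2: Mg < Cl < Li.

Li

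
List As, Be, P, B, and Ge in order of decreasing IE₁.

P > As > Be > B > Ge

First ionization energy rises across a period (greater Z_eff holds electrons more tightly) and falls down a group (valence electrons are farther from the nucleus).
Here both period and group differ, so the two effects have to be weighed against each other.
B > Ge: the two effects oppose for this pair; the down-group effect wins (801 vs 762 kJ/mol).
Be > B: this pair runs against the simple trend — see the exception note.
As > Be: period and group pull opposite ways; the across-period shift dominates (947 vs 900 kJ/mol).
P > As: they share group 15; the group trend gives P the larger value.
Note the exception: Be has a higher first ionization energy than B, contrary to the simple trend — removing B's lone 2p electron is easier than breaking Be's filled 2s².
For reference (kJ/mol): Be 900, B 801, P 1012, Ge 762, As 947.
So from highest to lowest: P > As > Be > B > Ge.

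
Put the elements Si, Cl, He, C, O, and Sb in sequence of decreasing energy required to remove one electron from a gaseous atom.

He > O > Cl > C > Sb > Si

He is in period 1, group 18; C is in period 2, group 14; O is in period 2, group 16; Si is in period 3, group 14; Cl is in period 3, group 17; Sb is in period 5, group 15.
First ionization energy rises across a period (greater Z_eff holds electrons more tightly) and falls down a group (valence electrons are farther from the nucleus).
These span different periods and groups, so the two trends combine.
Sb > Si: the two effects oppose for this pair; the across-period effect wins (831 vs 786 kJ/mol).
C > Sb: period and group pull opposite ways; the down-group shift dominates (1086 vs 831 kJ/mol).
Cl > C: the two effects oppose for this pair; the across-period effect wins (1251 vs 1086 kJ/mol).
O > Cl: period and group pull opposite ways; the down-group shift dominates (1314 vs 1251 kJ/mol).
He > O: relative to O, both the across-period and down-group shifts push He's first ionization energy up.
Tabulated first ionization energy (kJ/mol): He 2372, C 1086, O 1314, Si 786, Cl 1251, Sb 831.
So from highest to lowest: He > O > Cl > C > Sb > Si.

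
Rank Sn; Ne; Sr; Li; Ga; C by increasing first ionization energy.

Li < Sr < Ga < Sn < C < Ne

Li is in period 2, group 1; C is in period 2, group 14; Ne is in period 2, group 18; Ga is in period 4, group 13; Sr is in period 5, group 2; Sn is in period 5, group 14.
Removing the outermost electron gets harder across a period and easier down a group.
These span different periods and groups, so the two trends combine.
Sr > Li: period and group pull opposite ways; the across-period shift dominates (550 vs 520 kJ/mol).
Ga > Sr: both effects reinforce here, so Ga is clearly the higher of the two.
Sn > Ga: the two effects oppose for this pair; the across-period effect wins (709 vs 579 kJ/mol).
C > Sn: they share group 14; the group trend gives C the larger value.
Ne > C: Ne lies to the right of C in period 2, so the across-period effect alone puts Ne higher.
For reference (kJ/mol): Li 520, C 1086, Ne 2081, Ga 579, Sr 550, Sn 709.
So from lowest to highest: Li < Sr < Ga < Sn < C < Ne.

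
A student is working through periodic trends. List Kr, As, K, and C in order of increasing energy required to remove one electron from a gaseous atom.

K < As < C < Kr

Across a period the outer electron is held more tightly (higher IE₁); down a group it sits in a higher shell, more shielded, and comes off more easily.
These span different periods and groups, so the two trends combine.
As > K: both are in period 4; the period trend gives As the larger value.
C > As: the two effects oppose for this pair; the down-group effect wins (1086 vs 947 kJ/mol).
Kr > C: the two effects oppose for this pair; the across-period effect wins (1351 vs 1086 kJ/mol).
For reference (kJ/mol): C 1086, K 419, As 947, Kr 1351.
So from lowest to highest: K < As < C < Kr.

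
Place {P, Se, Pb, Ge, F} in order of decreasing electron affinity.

F, Se, Ge, P, Pb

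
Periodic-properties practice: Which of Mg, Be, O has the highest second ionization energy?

O

IE_2 is the cost of taking one more electron from the +1 cation: Mg⁺ still has 1 valence electron; Be⁺ still has 1 valence electron; O⁺ still has 5 valence electrons.
All are still removing valence electrons, so compare the +1 ions as you would atoms: IE_2 generally rises across a period (higher Z_eff) and falls down a group (larger shell), subject to the usual subshell exceptions.
Valence configurations: Mg⁺ [Ne]3s¹, Be⁺ [He]2s¹, O⁺ [He]2s²2p³.
Approximate IE_2 values (kJ/mol): Mg 1451, Be 1757, O 3388.
Overall IE_2 order: Mg < Be < O.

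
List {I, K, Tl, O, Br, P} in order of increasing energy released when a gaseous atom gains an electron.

O is in period 2, group 16; P is in period 3, group 15; K is in period 4, group 1; Br is in period 4, group 17; I is in period 5, group 17; Tl is in period 6, group 13.
Atoms with high Z_eff and room in the valence shell (especially the halogens) have the most exothermic electron affinities.
Neither a single period nor a single group — weigh both effects.
K > Tl: period and group pull opposite ways; the down-group shift dominates (48 vs 19 kJ/mol).
P > K: relative to K, both the across-period and down-group shifts push P's electron affinity up.
O > P: both effects reinforce here, so O is clearly the higher of the two.
I > O: period and group pull opposite ways; the across-period shift dominates (295 vs 141 kJ/mol).
Br > I: they share group 17; the group trend gives Br the larger value.
Approximate values (kJ/mol): O 141, P 72, K 48, Br 325, I 295, Tl 19.
So from lowest to highest: Tl < K < P < O < I < Br.

Tl < K < P < O < I < Br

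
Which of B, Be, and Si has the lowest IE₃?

Si

After 2 electrons have been removed, what remains? B²⁺ still has 1 valence electron; Be²⁺ is the bare [He] core; Si²⁺ still has 2 valence electrons.
Pulling an electron out of a noble-gas core costs far more than removing a remaining valence electron, so Be sits at the high end of IE_3.
Valence configurations: B²⁺ [He]2s¹, Si²⁺ [Ne]3s².
The numbers (kJ/mol): B 3660, Be 14849, Si 3232.
Putting it together, IE_3: Si < B < Be.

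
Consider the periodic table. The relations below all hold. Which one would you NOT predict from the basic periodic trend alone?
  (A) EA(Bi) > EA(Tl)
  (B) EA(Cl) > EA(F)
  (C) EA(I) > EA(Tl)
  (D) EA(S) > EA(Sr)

The general trend: electron affinity increases across a period and decreases down a group.
(A) Bi (period 6, group 15) vs Tl (period 6, group 13): the stated order agrees with the simple trend.
(B) Cl (period 3, group 17) vs F (period 2, group 17): the stated order contradicts the simple trend.
(C) I (period 5, group 17) vs Tl (period 6, group 13): the stated order agrees with the simple trend.
(D) S (period 3, group 16) vs Sr (period 5, group 2): the stated order agrees with the simple trend.
The exception is (B): F's small 2p subshell makes the incoming electron feel strong e⁻–e⁻ repulsion, so Cl actually releases more energy on gaining an electron.

(B)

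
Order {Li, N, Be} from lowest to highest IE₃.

N < Li < Be

IE_3 is the cost of taking one more electron from the +2 cation: Li²⁺ is already 1 electron into the core; N²⁺ still has 3 valence electrons; Be²⁺ is the bare [He] core.
Pulling an electron out of a noble-gas core costs far more than removing a remaining valence electron, so Li and Be sit at the high end of IE_3.
Approximate IE_3 values (kJ/mol): Li 11815, N 4578, Be 14849.
Putting it together, IE_3: N < Li < Be.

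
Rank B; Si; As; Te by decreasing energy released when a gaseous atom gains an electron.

Te > Si > As > B

B is in period 2, group 13; Si is in period 3, group 14; As is in period 4, group 15; Te is in period 5, group 16.
EA tends to increase across a period and decrease down a group, though the pattern is less regular than for IE or radius.
A diagonal step moves right (one effect) and down (the opposite effect) at once.
As > B: period and group pull opposite ways; the across-period shift dominates (78 vs 27 kJ/mol).
Si > As: period and group pull opposite ways; the down-group shift dominates (134 vs 78 kJ/mol).
Te > Si: the two effects oppose for this pair; the across-period effect wins (190 vs 134 kJ/mol).
Tabulated electron affinity (kJ/mol): B 27, Si 134, As 78, Te 190.
So from highest to lowest: Te > Si > As > B.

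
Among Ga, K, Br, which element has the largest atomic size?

K

Atomic radius shrinks across a period as nuclear charge pulls the same shell inward, and grows down a group as new shells are added.
All lie in period 4, so atomic radius increases right to left.
The largest atomic size among these belongs to K.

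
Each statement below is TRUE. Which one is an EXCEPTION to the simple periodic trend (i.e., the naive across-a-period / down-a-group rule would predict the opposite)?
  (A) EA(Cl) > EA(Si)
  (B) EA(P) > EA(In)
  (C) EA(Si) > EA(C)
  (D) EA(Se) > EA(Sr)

The general trend: electron affinity increases across a period and decreases down a group.
(A) Cl (period 3, group 17) vs Si (period 3, group 14): the stated order agrees with the simple trend.
(B) P (period 3, group 15) vs In (period 5, group 13): the stated order agrees with the simple trend.
(C) Si (period 3, group 14) vs C (period 2, group 14): the stated order contradicts the simple trend.
(D) Se (period 4, group 16) vs Sr (period 5, group 2): the stated order agrees with the simple trend.
The exception is (C): Si's larger, more diffuse 3p orbitals accept an added electron slightly more readily than C's compact 2p.

(C)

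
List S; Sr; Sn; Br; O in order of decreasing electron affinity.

Br > S > O > Sn > Sr

Atoms with high Z_eff and room in the valence shell (especially the halogens) have the most exothermic electron affinities.
Neither a single period nor a single group — weigh both effects.
Sn > Sr: both are in period 5; the period trend gives Sn the larger value.
O > Sn: relative to Sn, both the across-period and down-group shifts push O's electron affinity up.
S > O: this pair runs against the simple trend — see the exception note.
Br > S: the two effects oppose for this pair; the across-period effect wins (325 vs 200 kJ/mol).
Note the exception: S has a higher electron affinity than O, contrary to the simple trend — the compact 2p subshell of O repels the added electron more than S's larger 3p does.
For reference (kJ/mol): O 141, S 200, Br 325, Sr 5, Sn 107.
So from highest to lowest: Br > S > O > Sn > Sr.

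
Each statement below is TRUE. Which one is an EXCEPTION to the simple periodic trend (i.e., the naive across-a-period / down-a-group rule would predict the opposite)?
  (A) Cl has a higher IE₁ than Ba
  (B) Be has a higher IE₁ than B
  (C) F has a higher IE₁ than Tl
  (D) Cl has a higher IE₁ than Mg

(B)

The general trend: IE₁ increases across a period and decreases down a group.
(A) Cl (period 3, group 17) vs Ba (period 6, group 2): the stated order agrees with the simple trend.
(B) Be (period 2, group 2) vs B (period 2, group 13): the stated order contradicts the simple trend.
(C) F (period 2, group 17) vs Tl (period 6, group 13): the stated order agrees with the simple trend.
(D) Cl (period 3, group 17) vs Mg (period 3, group 2): the stated order agrees with the simple trend.
The exception is (B): removing B's lone 2p electron is easier than breaking Be's filled 2s².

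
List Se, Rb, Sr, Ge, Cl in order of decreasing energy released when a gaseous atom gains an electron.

Cl, Se, Ge, Rb, Sr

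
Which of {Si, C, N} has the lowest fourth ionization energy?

Si

The fourth ionization energy removes an electron from the +3 ion. For each element: Si³⁺ still has 1 valence electron; C³⁺ still has 1 valence electron; N³⁺ still has 2 valence electrons.
All are still removing valence electrons, so compare the +3 ions as you would atoms: IE_4 generally rises across a period (higher Z_eff) and falls down a group (larger shell), subject to the usual subshell exceptions.
Valence configurations: Si³⁺ [Ne]3s¹, C³⁺ [He]2s¹, N³⁺ [He]2s².
The numbers (kJ/mol): Si 4356, C 6223, N 7475.
Putting it together, IE_4: Si < C < N.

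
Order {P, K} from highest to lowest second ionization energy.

K, P

After 1 electron has been removed, what remains? P⁺ still has 4 valence electrons; K⁺ is the bare [Ar] core.
Pulling an electron out of a noble-gas core costs far more than removing a remaining valence electron, so K sits at the high end of IE_2.
The numbers (kJ/mol): P 1907, K 3052.
Hence IE_2: P < K.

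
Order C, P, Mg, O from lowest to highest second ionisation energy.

Mg < P < C < O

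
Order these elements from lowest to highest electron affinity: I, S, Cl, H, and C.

H < C < S < I < Cl

H is in period 1, group 1; C is in period 2, group 14; S is in period 3, group 16; Cl is in period 3, group 17; I is in period 5, group 17.
Adding an electron releases more energy for atoms nearer the top right (short of the noble gases).
These span different periods and groups, so the two trends combine.
C > H: period and group pull opposite ways; the across-period shift dominates (122 vs 73 kJ/mol).
S > C: the two effects oppose for this pair; the across-period effect wins (200 vs 122 kJ/mol).
I > S: the two effects oppose for this pair; the across-period effect wins (295 vs 200 kJ/mol).
Cl > I: Cl sits above I in group 17, so the down-group effect alone puts Cl higher.
For reference (kJ/mol): H 73, C 122, S 200, Cl 349, I 295.
So from lowest to highest: H < C < S < I < Cl.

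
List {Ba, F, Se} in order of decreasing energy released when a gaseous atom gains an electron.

F > Se > Ba

F is in period 2, group 17; Se is in period 4, group 16; Ba is in period 6, group 2.
Atoms with high Z_eff and room in the valence shell (especially the halogens) have the most exothermic electron affinities.
Here both period and group differ, so the two effects have to be weighed against each other.
Se > Ba: relative to Ba, both the across-period and down-group shifts push Se's electron affinity up.
F > Se: both effects reinforce here, so F is clearly the higher of the two.
Approximate values (kJ/mol): F 328, Se 195, Ba 14.
So from highest to lowest: F > Se > Ba.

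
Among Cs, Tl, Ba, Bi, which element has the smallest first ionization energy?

Cs

Cs is in period 6, group 1; Ba is in period 6, group 2; Tl is in period 6, group 13; Bi is in period 6, group 15.
Across a period the outer electron is held more tightly (higher IE₁); down a group it sits in a higher shell, more shielded, and comes off more easily.
All lie in period 6, so first ionization energy increases left to right.
The smallest first ionization energy among these belongs to Cs.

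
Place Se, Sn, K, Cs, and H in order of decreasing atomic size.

H is in period 1, group 1; K is in period 4, group 1; Se is in period 4, group 16; Sn is in period 5, group 14; Cs is in period 6, group 1.
Moving right in a period, electrons are added to the same shell under a stronger nuclear pull, so atoms get smaller; moving down, a new shell is opened and atoms get larger.
These span different periods and groups, so the two trends combine.
Se > H: the two effects oppose for this pair; the down-group effect wins (116 vs 32 pm).
Sn > Se: both effects reinforce here, so Sn is clearly the larger of the two.
K > Sn: the two effects oppose for this pair; the across-period effect wins (196 vs 140 pm).
Cs > K: they share group 1; the group trend gives Cs the larger value.
Tabulated atomic radius (pm): H 32, K 196, Se 116, Sn 140, Cs 232.
So from largest to smallest: Cs > K > Sn > Se > H.

Cs > K > Sn > Se > H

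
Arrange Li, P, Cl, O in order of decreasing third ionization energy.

Consider each +2 ion: Li²⁺ is already 1 electron into the core; P²⁺ still has 3 valence electrons; Cl²⁺ still has 5 valence electrons; O²⁺ still has 4 valence electrons.
Core electrons are held far more tightly than valence electrons, so Li tops the IE_3 order.
Valence configurations: P²⁺ [Ne]3s²3p¹, Cl²⁺ [Ne]3s²3p³, O²⁺ [He]2s²2p².
Approximate IE_3 values (kJ/mol): Li 11815, P 2914, Cl 3822, O 5300.
Putting it together, IE_3: P < Cl < O < Li.

Li > O > Cl > P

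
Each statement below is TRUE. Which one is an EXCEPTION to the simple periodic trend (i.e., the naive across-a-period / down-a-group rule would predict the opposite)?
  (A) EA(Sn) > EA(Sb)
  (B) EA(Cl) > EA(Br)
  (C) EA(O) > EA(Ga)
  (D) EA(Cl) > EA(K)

(A)

The general trend: electron affinity increases across a period and decreases down a group.
(A) Sn (period 5, group 14) vs Sb (period 5, group 15): the stated order contradicts the simple trend.
(B) Cl (period 3, group 17) vs Br (period 4, group 17): the stated order agrees with the simple trend.
(C) O (period 2, group 16) vs Ga (period 4, group 13): the stated order agrees with the simple trend.
(D) Cl (period 3, group 17) vs K (period 4, group 1): the stated order agrees with the simple trend.
The exception is (A): adding an electron to Sb's half-filled 5p³ is unfavourable, so Sn has the more exothermic EA.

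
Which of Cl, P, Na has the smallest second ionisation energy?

The second ionization energy removes an electron from the +1 ion. For each element: Cl⁺ still has 6 valence electrons; P⁺ still has 4 valence electrons; Na⁺ is the bare [Ne] core.
Breaking into a closed-shell core is much more expensive than removing a leftover valence electron — Na has the largest IE_2 here.
Valence configurations: Cl⁺ [Ne]3s²3p⁴, P⁺ [Ne]3s²3p².
Tabulated IE_2 (kJ/mol): Cl 2298, P 1907, Na 4562.
Hence IE_2: P < Cl < Na.

P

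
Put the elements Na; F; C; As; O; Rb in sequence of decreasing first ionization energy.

F > O > C > As > Na > Rb

IE₁ increases left→right with effective nuclear charge and decreases top→bottom as the valence shell moves farther out.
Neither a single period nor a single group — weigh both effects.
Na > Rb: they share group 1; the group trend gives Na the larger value.
As > Na: the two effects oppose for this pair; the across-period effect wins (947 vs 496 kJ/mol).
C > As: period and group pull opposite ways; the down-group shift dominates (1086 vs 947 kJ/mol).
O > C: O lies to the right of C in period 2, so the across-period effect alone puts O higher.
F > O: F lies to the right of O in period 2, so the across-period effect alone puts F higher.
Tabulated first ionization energy (kJ/mol): C 1086, O 1314, F 1681, Na 496, As 947, Rb 403.
So from highest to lowest: F > O > C > As > Na > Rb.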